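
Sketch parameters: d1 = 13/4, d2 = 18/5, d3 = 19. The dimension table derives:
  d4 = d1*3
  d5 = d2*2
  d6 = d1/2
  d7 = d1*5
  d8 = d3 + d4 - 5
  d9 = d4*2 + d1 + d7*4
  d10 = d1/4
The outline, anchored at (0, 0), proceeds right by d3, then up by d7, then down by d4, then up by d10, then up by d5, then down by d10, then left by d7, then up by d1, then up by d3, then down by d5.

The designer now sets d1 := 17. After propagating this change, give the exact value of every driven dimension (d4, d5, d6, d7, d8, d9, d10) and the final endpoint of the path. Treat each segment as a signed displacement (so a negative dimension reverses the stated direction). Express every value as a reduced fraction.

Apply edit: d1 := 17
  d4 = d1*3 = 51
  d5 = d2*2 = 36/5
  d6 = d1/2 = 17/2
  d7 = d1*5 = 85
  d8 = d3 + d4 - 5 = 65
  d9 = d4*2 + d1 + d7*4 = 459
  d10 = d1/4 = 17/4
Walk from origin (0, 0):
  seg 1: right by d3 = 19 → (19, 0)
  seg 2: up by d7 = 85 → (19, 85)
  seg 3: down by d4 = 51 → (19, 34)
  seg 4: up by d10 = 17/4 → (19, 153/4)
  seg 5: up by d5 = 36/5 → (19, 909/20)
  seg 6: down by d10 = 17/4 → (19, 206/5)
  seg 7: left by d7 = 85 → (-66, 206/5)
  seg 8: up by d1 = 17 → (-66, 291/5)
  seg 9: up by d3 = 19 → (-66, 386/5)
  seg 10: down by d5 = 36/5 → (-66, 70)

d4 = 51
d5 = 36/5
d6 = 17/2
d7 = 85
d8 = 65
d9 = 459
d10 = 17/4
endpoint = (-66, 70)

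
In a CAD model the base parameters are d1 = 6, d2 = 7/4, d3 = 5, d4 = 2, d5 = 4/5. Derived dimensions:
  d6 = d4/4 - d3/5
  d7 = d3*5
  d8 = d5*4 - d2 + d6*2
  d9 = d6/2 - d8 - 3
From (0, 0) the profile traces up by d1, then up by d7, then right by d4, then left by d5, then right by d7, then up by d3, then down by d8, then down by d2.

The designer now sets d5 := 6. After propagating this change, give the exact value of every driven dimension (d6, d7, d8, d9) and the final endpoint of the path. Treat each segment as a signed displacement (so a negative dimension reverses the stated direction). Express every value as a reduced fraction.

Apply edit: d5 := 6
  d6 = d4/4 - d3/5 = -1/2
  d7 = d3*5 = 25
  d8 = d5*4 - d2 + d6*2 = 85/4
  d9 = d6/2 - d8 - 3 = -49/2
Walk from origin (0, 0):
  seg 1: up by d1 = 6 → (0, 6)
  seg 2: up by d7 = 25 → (0, 31)
  seg 3: right by d4 = 2 → (2, 31)
  seg 4: left by d5 = 6 → (-4, 31)
  seg 5: right by d7 = 25 → (21, 31)
  seg 6: up by d3 = 5 → (21, 36)
  seg 7: down by d8 = 85/4 → (21, 59/4)
  seg 8: down by d2 = 7/4 → (21, 13)

d6 = -1/2
d7 = 25
d8 = 85/4
d9 = -49/2
endpoint = (21, 13)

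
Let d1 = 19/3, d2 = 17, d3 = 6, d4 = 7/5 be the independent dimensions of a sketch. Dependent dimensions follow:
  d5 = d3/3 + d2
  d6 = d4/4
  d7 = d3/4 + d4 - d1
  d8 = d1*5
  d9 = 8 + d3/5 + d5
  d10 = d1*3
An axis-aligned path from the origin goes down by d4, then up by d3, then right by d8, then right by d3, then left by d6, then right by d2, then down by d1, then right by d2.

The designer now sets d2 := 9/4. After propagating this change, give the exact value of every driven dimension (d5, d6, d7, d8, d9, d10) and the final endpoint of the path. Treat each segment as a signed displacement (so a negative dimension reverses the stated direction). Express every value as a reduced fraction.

d5 = 17/4
d6 = 7/20
d7 = -103/30
d8 = 95/3
d9 = 269/20
d10 = 19
endpoint = (2509/60, -26/15)

Apply edit: d2 := 9/4
  d5 = d3/3 + d2 = 17/4
  d6 = d4/4 = 7/20
  d7 = d3/4 + d4 - d1 = -103/30
  d8 = d1*5 = 95/3
  d9 = 8 + d3/5 + d5 = 269/20
  d10 = d1*3 = 19
Walk from origin (0, 0):
  seg 1: down by d4 = 7/5 → (0, -7/5)
  seg 2: up by d3 = 6 → (0, 23/5)
  seg 3: right by d8 = 95/3 → (95/3, 23/5)
  seg 4: right by d3 = 6 → (113/3, 23/5)
  seg 5: left by d6 = 7/20 → (2239/60, 23/5)
  seg 6: right by d2 = 9/4 → (1187/30, 23/5)
  seg 7: down by d1 = 19/3 → (1187/30, -26/15)
  seg 8: right by d2 = 9/4 → (2509/60, -26/15)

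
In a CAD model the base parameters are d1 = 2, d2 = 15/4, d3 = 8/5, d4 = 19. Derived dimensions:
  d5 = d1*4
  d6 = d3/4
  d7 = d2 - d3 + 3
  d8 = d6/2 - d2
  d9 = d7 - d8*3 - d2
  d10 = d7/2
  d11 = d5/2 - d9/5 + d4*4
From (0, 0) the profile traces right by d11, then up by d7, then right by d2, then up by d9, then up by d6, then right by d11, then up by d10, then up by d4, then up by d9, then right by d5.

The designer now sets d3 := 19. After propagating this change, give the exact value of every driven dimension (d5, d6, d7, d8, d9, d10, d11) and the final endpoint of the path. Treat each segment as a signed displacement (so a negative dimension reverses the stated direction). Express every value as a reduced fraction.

Apply edit: d3 := 19
  d5 = d1*4 = 8
  d6 = d3/4 = 19/4
  d7 = d2 - d3 + 3 = -49/4
  d8 = d6/2 - d2 = -11/8
  d9 = d7 - d8*3 - d2 = -95/8
  d10 = d7/2 = -49/8
  d11 = d5/2 - d9/5 + d4*4 = 659/8
Walk from origin (0, 0):
  seg 1: right by d11 = 659/8 → (659/8, 0)
  seg 2: up by d7 = -49/4 → (659/8, -49/4)
  seg 3: right by d2 = 15/4 → (689/8, -49/4)
  seg 4: up by d9 = -95/8 → (689/8, -193/8)
  seg 5: up by d6 = 19/4 → (689/8, -155/8)
  seg 6: right by d11 = 659/8 → (337/2, -155/8)
  seg 7: up by d10 = -49/8 → (337/2, -51/2)
  seg 8: up by d4 = 19 → (337/2, -13/2)
  seg 9: up by d9 = -95/8 → (337/2, -147/8)
  seg 10: right by d5 = 8 → (353/2, -147/8)

d5 = 8
d6 = 19/4
d7 = -49/4
d8 = -11/8
d9 = -95/8
d10 = -49/8
d11 = 659/8
endpoint = (353/2, -147/8)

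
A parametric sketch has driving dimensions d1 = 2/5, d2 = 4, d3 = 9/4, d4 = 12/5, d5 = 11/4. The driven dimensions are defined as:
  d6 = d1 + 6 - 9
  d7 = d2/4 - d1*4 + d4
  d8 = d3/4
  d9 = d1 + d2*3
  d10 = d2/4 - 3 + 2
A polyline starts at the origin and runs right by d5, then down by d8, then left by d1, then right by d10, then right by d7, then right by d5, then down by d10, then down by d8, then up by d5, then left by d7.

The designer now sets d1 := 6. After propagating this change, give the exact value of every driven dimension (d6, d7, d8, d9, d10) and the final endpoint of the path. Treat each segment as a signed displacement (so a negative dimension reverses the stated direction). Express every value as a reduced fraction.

d6 = 3
d7 = -103/5
d8 = 9/16
d9 = 18
d10 = 0
endpoint = (-1/2, 13/8)

Apply edit: d1 := 6
  d6 = d1 + 6 - 9 = 3
  d7 = d2/4 - d1*4 + d4 = -103/5
  d8 = d3/4 = 9/16
  d9 = d1 + d2*3 = 18
  d10 = d2/4 - 3 + 2 = 0
Walk from origin (0, 0):
  seg 1: right by d5 = 11/4 → (11/4, 0)
  seg 2: down by d8 = 9/16 → (11/4, -9/16)
  seg 3: left by d1 = 6 → (-13/4, -9/16)
  seg 4: right by d10 = 0 → (-13/4, -9/16)
  seg 5: right by d7 = -103/5 → (-477/20, -9/16)
  seg 6: right by d5 = 11/4 → (-211/10, -9/16)
  seg 7: down by d10 = 0 → (-211/10, -9/16)
  seg 8: down by d8 = 9/16 → (-211/10, -9/8)
  seg 9: up by d5 = 11/4 → (-211/10, 13/8)
  seg 10: left by d7 = -103/5 → (-1/2, 13/8)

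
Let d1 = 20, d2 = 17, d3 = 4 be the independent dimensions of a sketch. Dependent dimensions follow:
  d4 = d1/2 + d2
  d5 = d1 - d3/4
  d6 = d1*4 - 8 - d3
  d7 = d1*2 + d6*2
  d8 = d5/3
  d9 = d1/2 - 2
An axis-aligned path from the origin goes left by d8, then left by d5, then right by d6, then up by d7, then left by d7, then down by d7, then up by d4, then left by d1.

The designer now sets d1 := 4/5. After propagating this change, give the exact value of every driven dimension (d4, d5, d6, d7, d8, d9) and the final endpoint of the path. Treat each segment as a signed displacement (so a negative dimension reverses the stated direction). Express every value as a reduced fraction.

Apply edit: d1 := 4/5
  d4 = d1/2 + d2 = 87/5
  d5 = d1 - d3/4 = -1/5
  d6 = d1*4 - 8 - d3 = -44/5
  d7 = d1*2 + d6*2 = -16
  d8 = d5/3 = -1/15
  d9 = d1/2 - 2 = -8/5
Walk from origin (0, 0):
  seg 1: left by d8 = -1/15 → (1/15, 0)
  seg 2: left by d5 = -1/5 → (4/15, 0)
  seg 3: right by d6 = -44/5 → (-128/15, 0)
  seg 4: up by d7 = -16 → (-128/15, -16)
  seg 5: left by d7 = -16 → (112/15, -16)
  seg 6: down by d7 = -16 → (112/15, 0)
  seg 7: up by d4 = 87/5 → (112/15, 87/5)
  seg 8: left by d1 = 4/5 → (20/3, 87/5)

d4 = 87/5
d5 = -1/5
d6 = -44/5
d7 = -16
d8 = -1/15
d9 = -8/5
endpoint = (20/3, 87/5)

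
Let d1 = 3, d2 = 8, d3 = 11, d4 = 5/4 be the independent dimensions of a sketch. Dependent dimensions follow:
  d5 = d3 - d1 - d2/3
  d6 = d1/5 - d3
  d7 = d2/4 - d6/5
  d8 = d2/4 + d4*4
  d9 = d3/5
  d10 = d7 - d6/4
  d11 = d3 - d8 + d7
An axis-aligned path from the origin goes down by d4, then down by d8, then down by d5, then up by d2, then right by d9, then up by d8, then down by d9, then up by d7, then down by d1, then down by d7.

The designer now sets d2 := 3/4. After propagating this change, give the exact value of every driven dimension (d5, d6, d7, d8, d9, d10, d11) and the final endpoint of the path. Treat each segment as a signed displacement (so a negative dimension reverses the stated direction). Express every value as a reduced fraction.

Apply edit: d2 := 3/4
  d5 = d3 - d1 - d2/3 = 31/4
  d6 = d1/5 - d3 = -52/5
  d7 = d2/4 - d6/5 = 907/400
  d8 = d2/4 + d4*4 = 83/16
  d9 = d3/5 = 11/5
  d10 = d7 - d6/4 = 1947/400
  d11 = d3 - d8 + d7 = 202/25
Walk from origin (0, 0):
  seg 1: down by d4 = 5/4 → (0, -5/4)
  seg 2: down by d8 = 83/16 → (0, -103/16)
  seg 3: down by d5 = 31/4 → (0, -227/16)
  seg 4: up by d2 = 3/4 → (0, -215/16)
  seg 5: right by d9 = 11/5 → (11/5, -215/16)
  seg 6: up by d8 = 83/16 → (11/5, -33/4)
  seg 7: down by d9 = 11/5 → (11/5, -209/20)
  seg 8: up by d7 = 907/400 → (11/5, -3273/400)
  seg 9: down by d1 = 3 → (11/5, -4473/400)
  seg 10: down by d7 = 907/400 → (11/5, -269/20)

d5 = 31/4
d6 = -52/5
d7 = 907/400
d8 = 83/16
d9 = 11/5
d10 = 1947/400
d11 = 202/25
endpoint = (11/5, -269/20)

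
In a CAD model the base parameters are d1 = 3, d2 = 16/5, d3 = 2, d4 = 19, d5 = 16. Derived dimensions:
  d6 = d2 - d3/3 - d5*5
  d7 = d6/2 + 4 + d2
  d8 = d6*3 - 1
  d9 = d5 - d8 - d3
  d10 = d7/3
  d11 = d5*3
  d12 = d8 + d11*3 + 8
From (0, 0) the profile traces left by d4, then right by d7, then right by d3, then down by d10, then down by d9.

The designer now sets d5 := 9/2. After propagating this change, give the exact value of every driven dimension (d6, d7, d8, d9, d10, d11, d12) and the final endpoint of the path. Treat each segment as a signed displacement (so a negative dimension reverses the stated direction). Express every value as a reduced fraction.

d6 = -599/30
d7 = -167/60
d8 = -609/10
d9 = 317/5
d10 = -167/180
d11 = 27/2
d12 = -62/5
endpoint = (-1187/60, -2249/36)

Apply edit: d5 := 9/2
  d6 = d2 - d3/3 - d5*5 = -599/30
  d7 = d6/2 + 4 + d2 = -167/60
  d8 = d6*3 - 1 = -609/10
  d9 = d5 - d8 - d3 = 317/5
  d10 = d7/3 = -167/180
  d11 = d5*3 = 27/2
  d12 = d8 + d11*3 + 8 = -62/5
Walk from origin (0, 0):
  seg 1: left by d4 = 19 → (-19, 0)
  seg 2: right by d7 = -167/60 → (-1307/60, 0)
  seg 3: right by d3 = 2 → (-1187/60, 0)
  seg 4: down by d10 = -167/180 → (-1187/60, 167/180)
  seg 5: down by d9 = 317/5 → (-1187/60, -2249/36)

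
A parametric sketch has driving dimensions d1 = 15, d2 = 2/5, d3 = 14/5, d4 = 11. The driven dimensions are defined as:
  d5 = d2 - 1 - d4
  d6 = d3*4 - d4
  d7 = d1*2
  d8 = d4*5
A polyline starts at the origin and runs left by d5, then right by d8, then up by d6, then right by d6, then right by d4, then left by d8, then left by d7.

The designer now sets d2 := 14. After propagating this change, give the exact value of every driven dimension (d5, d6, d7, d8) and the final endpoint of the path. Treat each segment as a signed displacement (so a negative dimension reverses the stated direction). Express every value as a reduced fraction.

d5 = 2
d6 = 1/5
d7 = 30
d8 = 55
endpoint = (-104/5, 1/5)

Apply edit: d2 := 14
  d5 = d2 - 1 - d4 = 2
  d6 = d3*4 - d4 = 1/5
  d7 = d1*2 = 30
  d8 = d4*5 = 55
Walk from origin (0, 0):
  seg 1: left by d5 = 2 → (-2, 0)
  seg 2: right by d8 = 55 → (53, 0)
  seg 3: up by d6 = 1/5 → (53, 1/5)
  seg 4: right by d6 = 1/5 → (266/5, 1/5)
  seg 5: right by d4 = 11 → (321/5, 1/5)
  seg 6: left by d8 = 55 → (46/5, 1/5)
  seg 7: left by d7 = 30 → (-104/5, 1/5)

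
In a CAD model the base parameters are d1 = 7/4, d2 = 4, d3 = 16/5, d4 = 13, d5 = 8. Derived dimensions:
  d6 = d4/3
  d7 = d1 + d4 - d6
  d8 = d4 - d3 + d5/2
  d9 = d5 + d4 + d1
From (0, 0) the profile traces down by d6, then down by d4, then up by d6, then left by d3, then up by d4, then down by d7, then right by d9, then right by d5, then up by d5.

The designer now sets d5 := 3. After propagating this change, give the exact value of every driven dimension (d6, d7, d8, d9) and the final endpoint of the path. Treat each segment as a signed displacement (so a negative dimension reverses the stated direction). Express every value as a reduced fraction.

d6 = 13/3
d7 = 125/12
d8 = 113/10
d9 = 71/4
endpoint = (351/20, -89/12)

Apply edit: d5 := 3
  d6 = d4/3 = 13/3
  d7 = d1 + d4 - d6 = 125/12
  d8 = d4 - d3 + d5/2 = 113/10
  d9 = d5 + d4 + d1 = 71/4
Walk from origin (0, 0):
  seg 1: down by d6 = 13/3 → (0, -13/3)
  seg 2: down by d4 = 13 → (0, -52/3)
  seg 3: up by d6 = 13/3 → (0, -13)
  seg 4: left by d3 = 16/5 → (-16/5, -13)
  seg 5: up by d4 = 13 → (-16/5, 0)
  seg 6: down by d7 = 125/12 → (-16/5, -125/12)
  seg 7: right by d9 = 71/4 → (291/20, -125/12)
  seg 8: right by d5 = 3 → (351/20, -125/12)
  seg 9: up by d5 = 3 → (351/20, -89/12)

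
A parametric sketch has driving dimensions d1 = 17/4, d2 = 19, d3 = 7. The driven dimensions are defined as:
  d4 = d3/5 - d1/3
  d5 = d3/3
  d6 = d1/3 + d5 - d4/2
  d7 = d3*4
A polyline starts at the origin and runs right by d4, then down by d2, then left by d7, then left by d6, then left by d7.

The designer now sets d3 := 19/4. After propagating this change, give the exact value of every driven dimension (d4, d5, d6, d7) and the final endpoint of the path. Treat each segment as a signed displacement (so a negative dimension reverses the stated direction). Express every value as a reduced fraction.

d4 = -7/15
d5 = 19/12
d6 = 97/30
d7 = 19
endpoint = (-417/10, -19)

Apply edit: d3 := 19/4
  d4 = d3/5 - d1/3 = -7/15
  d5 = d3/3 = 19/12
  d6 = d1/3 + d5 - d4/2 = 97/30
  d7 = d3*4 = 19
Walk from origin (0, 0):
  seg 1: right by d4 = -7/15 → (-7/15, 0)
  seg 2: down by d2 = 19 → (-7/15, -19)
  seg 3: left by d7 = 19 → (-292/15, -19)
  seg 4: left by d6 = 97/30 → (-227/10, -19)
  seg 5: left by d7 = 19 → (-417/10, -19)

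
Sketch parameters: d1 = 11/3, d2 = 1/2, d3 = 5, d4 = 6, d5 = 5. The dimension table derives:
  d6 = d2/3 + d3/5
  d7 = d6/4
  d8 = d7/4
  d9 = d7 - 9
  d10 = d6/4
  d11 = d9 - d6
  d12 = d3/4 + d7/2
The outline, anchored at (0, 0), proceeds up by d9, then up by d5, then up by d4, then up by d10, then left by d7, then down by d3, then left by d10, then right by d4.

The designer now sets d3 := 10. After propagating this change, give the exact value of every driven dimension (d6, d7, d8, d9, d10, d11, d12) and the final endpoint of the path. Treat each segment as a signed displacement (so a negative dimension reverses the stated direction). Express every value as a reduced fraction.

Apply edit: d3 := 10
  d6 = d2/3 + d3/5 = 13/6
  d7 = d6/4 = 13/24
  d8 = d7/4 = 13/96
  d9 = d7 - 9 = -203/24
  d10 = d6/4 = 13/24
  d11 = d9 - d6 = -85/8
  d12 = d3/4 + d7/2 = 133/48
Walk from origin (0, 0):
  seg 1: up by d9 = -203/24 → (0, -203/24)
  seg 2: up by d5 = 5 → (0, -83/24)
  seg 3: up by d4 = 6 → (0, 61/24)
  seg 4: up by d10 = 13/24 → (0, 37/12)
  seg 5: left by d7 = 13/24 → (-13/24, 37/12)
  seg 6: down by d3 = 10 → (-13/24, -83/12)
  seg 7: left by d10 = 13/24 → (-13/12, -83/12)
  seg 8: right by d4 = 6 → (59/12, -83/12)

d6 = 13/6
d7 = 13/24
d8 = 13/96
d9 = -203/24
d10 = 13/24
d11 = -85/8
d12 = 133/48
endpoint = (59/12, -83/12)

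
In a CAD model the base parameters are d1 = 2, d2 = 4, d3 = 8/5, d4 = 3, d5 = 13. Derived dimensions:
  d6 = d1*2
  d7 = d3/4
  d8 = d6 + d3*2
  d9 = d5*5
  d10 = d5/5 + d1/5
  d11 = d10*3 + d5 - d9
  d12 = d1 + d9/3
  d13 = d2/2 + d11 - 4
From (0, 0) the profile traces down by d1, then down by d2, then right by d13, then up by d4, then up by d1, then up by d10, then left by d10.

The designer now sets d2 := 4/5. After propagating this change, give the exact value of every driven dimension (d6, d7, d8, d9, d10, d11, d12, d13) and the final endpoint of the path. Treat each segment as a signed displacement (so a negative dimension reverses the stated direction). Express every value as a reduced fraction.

d6 = 4
d7 = 2/5
d8 = 36/5
d9 = 65
d10 = 3
d11 = -43
d12 = 71/3
d13 = -233/5
endpoint = (-248/5, 26/5)

Apply edit: d2 := 4/5
  d6 = d1*2 = 4
  d7 = d3/4 = 2/5
  d8 = d6 + d3*2 = 36/5
  d9 = d5*5 = 65
  d10 = d5/5 + d1/5 = 3
  d11 = d10*3 + d5 - d9 = -43
  d12 = d1 + d9/3 = 71/3
  d13 = d2/2 + d11 - 4 = -233/5
Walk from origin (0, 0):
  seg 1: down by d1 = 2 → (0, -2)
  seg 2: down by d2 = 4/5 → (0, -14/5)
  seg 3: right by d13 = -233/5 → (-233/5, -14/5)
  seg 4: up by d4 = 3 → (-233/5, 1/5)
  seg 5: up by d1 = 2 → (-233/5, 11/5)
  seg 6: up by d10 = 3 → (-233/5, 26/5)
  seg 7: left by d10 = 3 → (-248/5, 26/5)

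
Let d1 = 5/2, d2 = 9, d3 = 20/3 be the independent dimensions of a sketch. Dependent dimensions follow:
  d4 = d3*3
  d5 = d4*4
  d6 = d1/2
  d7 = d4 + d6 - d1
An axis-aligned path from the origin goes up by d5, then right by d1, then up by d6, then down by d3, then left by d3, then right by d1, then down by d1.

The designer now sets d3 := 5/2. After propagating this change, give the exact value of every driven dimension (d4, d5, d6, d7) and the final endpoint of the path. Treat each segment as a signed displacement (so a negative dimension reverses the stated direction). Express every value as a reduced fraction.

d4 = 15/2
d5 = 30
d6 = 5/4
d7 = 25/4
endpoint = (5/2, 105/4)

Apply edit: d3 := 5/2
  d4 = d3*3 = 15/2
  d5 = d4*4 = 30
  d6 = d1/2 = 5/4
  d7 = d4 + d6 - d1 = 25/4
Walk from origin (0, 0):
  seg 1: up by d5 = 30 → (0, 30)
  seg 2: right by d1 = 5/2 → (5/2, 30)
  seg 3: up by d6 = 5/4 → (5/2, 125/4)
  seg 4: down by d3 = 5/2 → (5/2, 115/4)
  seg 5: left by d3 = 5/2 → (0, 115/4)
  seg 6: right by d1 = 5/2 → (5/2, 115/4)
  seg 7: down by d1 = 5/2 → (5/2, 105/4)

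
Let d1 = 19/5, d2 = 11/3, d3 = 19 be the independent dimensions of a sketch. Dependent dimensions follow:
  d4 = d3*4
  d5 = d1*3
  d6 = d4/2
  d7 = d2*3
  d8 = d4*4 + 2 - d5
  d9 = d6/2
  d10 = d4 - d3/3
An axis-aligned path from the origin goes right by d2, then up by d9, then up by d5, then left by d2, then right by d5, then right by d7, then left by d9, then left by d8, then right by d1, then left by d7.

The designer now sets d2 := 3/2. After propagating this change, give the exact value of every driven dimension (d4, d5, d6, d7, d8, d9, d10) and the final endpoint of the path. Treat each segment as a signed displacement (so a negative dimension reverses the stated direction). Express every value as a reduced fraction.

d4 = 76
d5 = 57/5
d6 = 38
d7 = 9/2
d8 = 1473/5
d9 = 19
d10 = 209/3
endpoint = (-1492/5, 152/5)

Apply edit: d2 := 3/2
  d4 = d3*4 = 76
  d5 = d1*3 = 57/5
  d6 = d4/2 = 38
  d7 = d2*3 = 9/2
  d8 = d4*4 + 2 - d5 = 1473/5
  d9 = d6/2 = 19
  d10 = d4 - d3/3 = 209/3
Walk from origin (0, 0):
  seg 1: right by d2 = 3/2 → (3/2, 0)
  seg 2: up by d9 = 19 → (3/2, 19)
  seg 3: up by d5 = 57/5 → (3/2, 152/5)
  seg 4: left by d2 = 3/2 → (0, 152/5)
  seg 5: right by d5 = 57/5 → (57/5, 152/5)
  seg 6: right by d7 = 9/2 → (159/10, 152/5)
  seg 7: left by d9 = 19 → (-31/10, 152/5)
  seg 8: left by d8 = 1473/5 → (-2977/10, 152/5)
  seg 9: right by d1 = 19/5 → (-2939/10, 152/5)
  seg 10: left by d7 = 9/2 → (-1492/5, 152/5)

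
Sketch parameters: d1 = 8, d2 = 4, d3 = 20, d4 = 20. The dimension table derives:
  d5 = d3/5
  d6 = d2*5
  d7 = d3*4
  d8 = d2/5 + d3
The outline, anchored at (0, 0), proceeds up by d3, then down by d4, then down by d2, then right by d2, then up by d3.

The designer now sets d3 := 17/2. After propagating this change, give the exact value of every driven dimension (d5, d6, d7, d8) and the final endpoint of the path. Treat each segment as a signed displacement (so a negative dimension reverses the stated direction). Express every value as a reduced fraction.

d5 = 17/10
d6 = 20
d7 = 34
d8 = 93/10
endpoint = (4, -7)

Apply edit: d3 := 17/2
  d5 = d3/5 = 17/10
  d6 = d2*5 = 20
  d7 = d3*4 = 34
  d8 = d2/5 + d3 = 93/10
Walk from origin (0, 0):
  seg 1: up by d3 = 17/2 → (0, 17/2)
  seg 2: down by d4 = 20 → (0, -23/2)
  seg 3: down by d2 = 4 → (0, -31/2)
  seg 4: right by d2 = 4 → (4, -31/2)
  seg 5: up by d3 = 17/2 → (4, -7)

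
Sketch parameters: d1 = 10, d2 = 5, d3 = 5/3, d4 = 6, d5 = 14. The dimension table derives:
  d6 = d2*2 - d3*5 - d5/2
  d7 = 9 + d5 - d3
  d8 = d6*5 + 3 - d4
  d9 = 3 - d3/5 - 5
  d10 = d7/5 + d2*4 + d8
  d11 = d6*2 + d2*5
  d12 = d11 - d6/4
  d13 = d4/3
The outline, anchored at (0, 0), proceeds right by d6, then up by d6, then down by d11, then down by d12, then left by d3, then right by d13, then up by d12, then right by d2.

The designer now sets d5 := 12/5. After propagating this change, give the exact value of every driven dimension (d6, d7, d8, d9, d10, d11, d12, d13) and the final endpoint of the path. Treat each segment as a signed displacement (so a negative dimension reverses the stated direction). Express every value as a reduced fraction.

Apply edit: d5 := 12/5
  d6 = d2*2 - d3*5 - d5/2 = 7/15
  d7 = 9 + d5 - d3 = 146/15
  d8 = d6*5 + 3 - d4 = -2/3
  d9 = 3 - d3/5 - 5 = -7/3
  d10 = d7/5 + d2*4 + d8 = 532/25
  d11 = d6*2 + d2*5 = 389/15
  d12 = d11 - d6/4 = 1549/60
  d13 = d4/3 = 2
Walk from origin (0, 0):
  seg 1: right by d6 = 7/15 → (7/15, 0)
  seg 2: up by d6 = 7/15 → (7/15, 7/15)
  seg 3: down by d11 = 389/15 → (7/15, -382/15)
  seg 4: down by d12 = 1549/60 → (7/15, -3077/60)
  seg 5: left by d3 = 5/3 → (-6/5, -3077/60)
  seg 6: right by d13 = 2 → (4/5, -3077/60)
  seg 7: up by d12 = 1549/60 → (4/5, -382/15)
  seg 8: right by d2 = 5 → (29/5, -382/15)

d6 = 7/15
d7 = 146/15
d8 = -2/3
d9 = -7/3
d10 = 532/25
d11 = 389/15
d12 = 1549/60
d13 = 2
endpoint = (29/5, -382/15)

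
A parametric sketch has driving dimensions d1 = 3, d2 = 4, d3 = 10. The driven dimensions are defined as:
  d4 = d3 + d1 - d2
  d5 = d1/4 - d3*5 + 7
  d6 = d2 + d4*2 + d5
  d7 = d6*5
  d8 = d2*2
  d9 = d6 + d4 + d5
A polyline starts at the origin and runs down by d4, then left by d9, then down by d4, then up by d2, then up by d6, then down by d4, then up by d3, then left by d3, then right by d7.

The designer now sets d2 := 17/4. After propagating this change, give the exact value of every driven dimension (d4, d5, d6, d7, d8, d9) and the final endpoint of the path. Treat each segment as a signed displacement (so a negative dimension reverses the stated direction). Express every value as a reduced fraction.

d4 = 35/4
d5 = -169/4
d6 = -41/2
d7 = -205/2
d8 = 17/2
d9 = -54
endpoint = (-117/2, -65/2)

Apply edit: d2 := 17/4
  d4 = d3 + d1 - d2 = 35/4
  d5 = d1/4 - d3*5 + 7 = -169/4
  d6 = d2 + d4*2 + d5 = -41/2
  d7 = d6*5 = -205/2
  d8 = d2*2 = 17/2
  d9 = d6 + d4 + d5 = -54
Walk from origin (0, 0):
  seg 1: down by d4 = 35/4 → (0, -35/4)
  seg 2: left by d9 = -54 → (54, -35/4)
  seg 3: down by d4 = 35/4 → (54, -35/2)
  seg 4: up by d2 = 17/4 → (54, -53/4)
  seg 5: up by d6 = -41/2 → (54, -135/4)
  seg 6: down by d4 = 35/4 → (54, -85/2)
  seg 7: up by d3 = 10 → (54, -65/2)
  seg 8: left by d3 = 10 → (44, -65/2)
  seg 9: right by d7 = -205/2 → (-117/2, -65/2)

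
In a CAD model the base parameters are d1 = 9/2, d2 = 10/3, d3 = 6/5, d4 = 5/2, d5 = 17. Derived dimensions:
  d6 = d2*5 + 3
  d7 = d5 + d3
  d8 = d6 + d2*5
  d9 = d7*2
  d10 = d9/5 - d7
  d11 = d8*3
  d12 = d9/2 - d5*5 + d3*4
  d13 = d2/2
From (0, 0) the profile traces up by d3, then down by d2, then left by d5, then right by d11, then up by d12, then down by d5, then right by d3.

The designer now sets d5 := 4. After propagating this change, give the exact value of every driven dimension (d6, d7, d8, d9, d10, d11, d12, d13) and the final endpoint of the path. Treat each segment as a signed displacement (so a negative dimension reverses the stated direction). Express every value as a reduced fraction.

d6 = 59/3
d7 = 26/5
d8 = 109/3
d9 = 52/5
d10 = -78/25
d11 = 109
d12 = -10
d13 = 5/3
endpoint = (531/5, -242/15)

Apply edit: d5 := 4
  d6 = d2*5 + 3 = 59/3
  d7 = d5 + d3 = 26/5
  d8 = d6 + d2*5 = 109/3
  d9 = d7*2 = 52/5
  d10 = d9/5 - d7 = -78/25
  d11 = d8*3 = 109
  d12 = d9/2 - d5*5 + d3*4 = -10
  d13 = d2/2 = 5/3
Walk from origin (0, 0):
  seg 1: up by d3 = 6/5 → (0, 6/5)
  seg 2: down by d2 = 10/3 → (0, -32/15)
  seg 3: left by d5 = 4 → (-4, -32/15)
  seg 4: right by d11 = 109 → (105, -32/15)
  seg 5: up by d12 = -10 → (105, -182/15)
  seg 6: down by d5 = 4 → (105, -242/15)
  seg 7: right by d3 = 6/5 → (531/5, -242/15)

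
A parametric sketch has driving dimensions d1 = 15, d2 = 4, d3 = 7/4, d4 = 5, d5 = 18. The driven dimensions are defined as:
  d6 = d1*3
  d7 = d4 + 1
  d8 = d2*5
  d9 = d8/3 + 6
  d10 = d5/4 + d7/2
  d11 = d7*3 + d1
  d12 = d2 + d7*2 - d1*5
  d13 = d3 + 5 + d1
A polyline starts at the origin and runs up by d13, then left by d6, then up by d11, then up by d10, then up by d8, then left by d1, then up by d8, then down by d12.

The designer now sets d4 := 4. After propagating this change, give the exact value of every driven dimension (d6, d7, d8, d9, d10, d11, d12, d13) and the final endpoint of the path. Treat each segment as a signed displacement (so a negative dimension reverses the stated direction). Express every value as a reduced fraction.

Apply edit: d4 := 4
  d6 = d1*3 = 45
  d7 = d4 + 1 = 5
  d8 = d2*5 = 20
  d9 = d8/3 + 6 = 38/3
  d10 = d5/4 + d7/2 = 7
  d11 = d7*3 + d1 = 30
  d12 = d2 + d7*2 - d1*5 = -61
  d13 = d3 + 5 + d1 = 87/4
Walk from origin (0, 0):
  seg 1: up by d13 = 87/4 → (0, 87/4)
  seg 2: left by d6 = 45 → (-45, 87/4)
  seg 3: up by d11 = 30 → (-45, 207/4)
  seg 4: up by d10 = 7 → (-45, 235/4)
  seg 5: up by d8 = 20 → (-45, 315/4)
  seg 6: left by d1 = 15 → (-60, 315/4)
  seg 7: up by d8 = 20 → (-60, 395/4)
  seg 8: down by d12 = -61 → (-60, 639/4)

d6 = 45
d7 = 5
d8 = 20
d9 = 38/3
d10 = 7
d11 = 30
d12 = -61
d13 = 87/4
endpoint = (-60, 639/4)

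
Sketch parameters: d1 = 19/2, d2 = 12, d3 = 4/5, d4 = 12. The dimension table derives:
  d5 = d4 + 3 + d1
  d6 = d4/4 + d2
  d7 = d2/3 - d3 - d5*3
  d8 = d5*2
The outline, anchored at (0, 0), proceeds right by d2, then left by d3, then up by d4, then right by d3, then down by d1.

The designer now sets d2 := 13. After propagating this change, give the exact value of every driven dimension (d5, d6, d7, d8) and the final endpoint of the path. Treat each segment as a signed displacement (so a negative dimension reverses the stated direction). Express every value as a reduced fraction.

Apply edit: d2 := 13
  d5 = d4 + 3 + d1 = 49/2
  d6 = d4/4 + d2 = 16
  d7 = d2/3 - d3 - d5*3 = -2099/30
  d8 = d5*2 = 49
Walk from origin (0, 0):
  seg 1: right by d2 = 13 → (13, 0)
  seg 2: left by d3 = 4/5 → (61/5, 0)
  seg 3: up by d4 = 12 → (61/5, 12)
  seg 4: right by d3 = 4/5 → (13, 12)
  seg 5: down by d1 = 19/2 → (13, 5/2)

d5 = 49/2
d6 = 16
d7 = -2099/30
d8 = 49
endpoint = (13, 5/2)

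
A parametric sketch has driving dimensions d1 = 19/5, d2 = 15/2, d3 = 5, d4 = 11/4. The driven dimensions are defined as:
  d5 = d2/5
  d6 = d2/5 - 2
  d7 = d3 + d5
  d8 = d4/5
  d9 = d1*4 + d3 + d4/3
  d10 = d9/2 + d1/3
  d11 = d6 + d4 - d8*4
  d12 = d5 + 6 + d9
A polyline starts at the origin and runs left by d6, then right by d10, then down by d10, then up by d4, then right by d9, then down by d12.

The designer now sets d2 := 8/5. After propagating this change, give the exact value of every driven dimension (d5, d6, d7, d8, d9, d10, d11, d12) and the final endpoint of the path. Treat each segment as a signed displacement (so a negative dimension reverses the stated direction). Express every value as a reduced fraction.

d5 = 8/25
d6 = -42/25
d7 = 133/25
d8 = 11/20
d9 = 1267/60
d10 = 473/40
d11 = -113/100
d12 = 8231/300
endpoint = (20773/600, -21907/600)

Apply edit: d2 := 8/5
  d5 = d2/5 = 8/25
  d6 = d2/5 - 2 = -42/25
  d7 = d3 + d5 = 133/25
  d8 = d4/5 = 11/20
  d9 = d1*4 + d3 + d4/3 = 1267/60
  d10 = d9/2 + d1/3 = 473/40
  d11 = d6 + d4 - d8*4 = -113/100
  d12 = d5 + 6 + d9 = 8231/300
Walk from origin (0, 0):
  seg 1: left by d6 = -42/25 → (42/25, 0)
  seg 2: right by d10 = 473/40 → (2701/200, 0)
  seg 3: down by d10 = 473/40 → (2701/200, -473/40)
  seg 4: up by d4 = 11/4 → (2701/200, -363/40)
  seg 5: right by d9 = 1267/60 → (20773/600, -363/40)
  seg 6: down by d12 = 8231/300 → (20773/600, -21907/600)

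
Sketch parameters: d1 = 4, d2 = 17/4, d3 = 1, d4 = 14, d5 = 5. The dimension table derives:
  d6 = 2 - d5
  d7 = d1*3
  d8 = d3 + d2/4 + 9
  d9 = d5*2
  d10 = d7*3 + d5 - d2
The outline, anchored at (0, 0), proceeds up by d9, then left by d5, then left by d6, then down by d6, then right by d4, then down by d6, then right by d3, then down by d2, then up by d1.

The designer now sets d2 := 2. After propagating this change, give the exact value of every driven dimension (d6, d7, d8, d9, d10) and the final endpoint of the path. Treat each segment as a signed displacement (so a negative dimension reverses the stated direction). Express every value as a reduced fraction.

Apply edit: d2 := 2
  d6 = 2 - d5 = -3
  d7 = d1*3 = 12
  d8 = d3 + d2/4 + 9 = 21/2
  d9 = d5*2 = 10
  d10 = d7*3 + d5 - d2 = 39
Walk from origin (0, 0):
  seg 1: up by d9 = 10 → (0, 10)
  seg 2: left by d5 = 5 → (-5, 10)
  seg 3: left by d6 = -3 → (-2, 10)
  seg 4: down by d6 = -3 → (-2, 13)
  seg 5: right by d4 = 14 → (12, 13)
  seg 6: down by d6 = -3 → (12, 16)
  seg 7: right by d3 = 1 → (13, 16)
  seg 8: down by d2 = 2 → (13, 14)
  seg 9: up by d1 = 4 → (13, 18)

d6 = -3
d7 = 12
d8 = 21/2
d9 = 10
d10 = 39
endpoint = (13, 18)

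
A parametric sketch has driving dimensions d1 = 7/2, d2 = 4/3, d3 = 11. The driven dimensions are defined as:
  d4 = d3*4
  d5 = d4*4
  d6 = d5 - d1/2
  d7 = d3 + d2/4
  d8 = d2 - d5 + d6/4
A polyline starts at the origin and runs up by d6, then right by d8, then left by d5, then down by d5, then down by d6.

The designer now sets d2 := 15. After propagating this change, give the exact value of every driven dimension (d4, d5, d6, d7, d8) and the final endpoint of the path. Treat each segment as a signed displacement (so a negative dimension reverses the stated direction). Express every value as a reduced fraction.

Apply edit: d2 := 15
  d4 = d3*4 = 44
  d5 = d4*4 = 176
  d6 = d5 - d1/2 = 697/4
  d7 = d3 + d2/4 = 59/4
  d8 = d2 - d5 + d6/4 = -1879/16
Walk from origin (0, 0):
  seg 1: up by d6 = 697/4 → (0, 697/4)
  seg 2: right by d8 = -1879/16 → (-1879/16, 697/4)
  seg 3: left by d5 = 176 → (-4695/16, 697/4)
  seg 4: down by d5 = 176 → (-4695/16, -7/4)
  seg 5: down by d6 = 697/4 → (-4695/16, -176)

d4 = 44
d5 = 176
d6 = 697/4
d7 = 59/4
d8 = -1879/16
endpoint = (-4695/16, -176)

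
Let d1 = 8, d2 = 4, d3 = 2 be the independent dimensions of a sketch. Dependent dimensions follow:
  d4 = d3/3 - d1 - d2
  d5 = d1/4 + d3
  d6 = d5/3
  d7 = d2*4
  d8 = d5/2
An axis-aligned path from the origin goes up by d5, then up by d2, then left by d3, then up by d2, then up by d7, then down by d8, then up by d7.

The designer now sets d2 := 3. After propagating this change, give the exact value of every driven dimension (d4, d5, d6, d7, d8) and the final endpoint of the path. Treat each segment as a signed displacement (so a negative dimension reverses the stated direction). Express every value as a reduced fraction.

Apply edit: d2 := 3
  d4 = d3/3 - d1 - d2 = -31/3
  d5 = d1/4 + d3 = 4
  d6 = d5/3 = 4/3
  d7 = d2*4 = 12
  d8 = d5/2 = 2
Walk from origin (0, 0):
  seg 1: up by d5 = 4 → (0, 4)
  seg 2: up by d2 = 3 → (0, 7)
  seg 3: left by d3 = 2 → (-2, 7)
  seg 4: up by d2 = 3 → (-2, 10)
  seg 5: up by d7 = 12 → (-2, 22)
  seg 6: down by d8 = 2 → (-2, 20)
  seg 7: up by d7 = 12 → (-2, 32)

d4 = -31/3
d5 = 4
d6 = 4/3
d7 = 12
d8 = 2
endpoint = (-2, 32)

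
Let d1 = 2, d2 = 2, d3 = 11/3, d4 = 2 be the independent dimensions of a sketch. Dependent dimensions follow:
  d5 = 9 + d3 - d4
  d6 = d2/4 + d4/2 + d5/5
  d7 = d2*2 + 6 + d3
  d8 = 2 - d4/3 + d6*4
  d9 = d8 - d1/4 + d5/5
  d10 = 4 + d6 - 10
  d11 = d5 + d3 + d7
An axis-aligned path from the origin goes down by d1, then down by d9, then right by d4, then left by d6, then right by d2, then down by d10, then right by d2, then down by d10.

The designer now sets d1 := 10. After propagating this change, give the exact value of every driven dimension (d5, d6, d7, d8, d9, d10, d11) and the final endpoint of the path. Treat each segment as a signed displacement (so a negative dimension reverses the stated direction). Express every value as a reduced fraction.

d5 = 32/3
d6 = 109/30
d7 = 41/3
d8 = 238/15
d9 = 31/2
d10 = -71/30
d11 = 28
endpoint = (71/30, -623/30)

Apply edit: d1 := 10
  d5 = 9 + d3 - d4 = 32/3
  d6 = d2/4 + d4/2 + d5/5 = 109/30
  d7 = d2*2 + 6 + d3 = 41/3
  d8 = 2 - d4/3 + d6*4 = 238/15
  d9 = d8 - d1/4 + d5/5 = 31/2
  d10 = 4 + d6 - 10 = -71/30
  d11 = d5 + d3 + d7 = 28
Walk from origin (0, 0):
  seg 1: down by d1 = 10 → (0, -10)
  seg 2: down by d9 = 31/2 → (0, -51/2)
  seg 3: right by d4 = 2 → (2, -51/2)
  seg 4: left by d6 = 109/30 → (-49/30, -51/2)
  seg 5: right by d2 = 2 → (11/30, -51/2)
  seg 6: down by d10 = -71/30 → (11/30, -347/15)
  seg 7: right by d2 = 2 → (71/30, -347/15)
  seg 8: down by d10 = -71/30 → (71/30, -623/30)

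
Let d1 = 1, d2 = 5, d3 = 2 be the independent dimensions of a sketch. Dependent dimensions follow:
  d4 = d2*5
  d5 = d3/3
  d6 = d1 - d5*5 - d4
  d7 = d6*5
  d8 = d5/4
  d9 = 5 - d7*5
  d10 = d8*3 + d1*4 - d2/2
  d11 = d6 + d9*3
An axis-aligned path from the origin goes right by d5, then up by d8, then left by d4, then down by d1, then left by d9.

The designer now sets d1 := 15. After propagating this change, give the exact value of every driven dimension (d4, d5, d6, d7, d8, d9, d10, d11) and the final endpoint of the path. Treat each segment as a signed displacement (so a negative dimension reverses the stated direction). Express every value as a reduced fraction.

Apply edit: d1 := 15
  d4 = d2*5 = 25
  d5 = d3/3 = 2/3
  d6 = d1 - d5*5 - d4 = -40/3
  d7 = d6*5 = -200/3
  d8 = d5/4 = 1/6
  d9 = 5 - d7*5 = 1015/3
  d10 = d8*3 + d1*4 - d2/2 = 58
  d11 = d6 + d9*3 = 3005/3
Walk from origin (0, 0):
  seg 1: right by d5 = 2/3 → (2/3, 0)
  seg 2: up by d8 = 1/6 → (2/3, 1/6)
  seg 3: left by d4 = 25 → (-73/3, 1/6)
  seg 4: down by d1 = 15 → (-73/3, -89/6)
  seg 5: left by d9 = 1015/3 → (-1088/3, -89/6)

d4 = 25
d5 = 2/3
d6 = -40/3
d7 = -200/3
d8 = 1/6
d9 = 1015/3
d10 = 58
d11 = 3005/3
endpoint = (-1088/3, -89/6)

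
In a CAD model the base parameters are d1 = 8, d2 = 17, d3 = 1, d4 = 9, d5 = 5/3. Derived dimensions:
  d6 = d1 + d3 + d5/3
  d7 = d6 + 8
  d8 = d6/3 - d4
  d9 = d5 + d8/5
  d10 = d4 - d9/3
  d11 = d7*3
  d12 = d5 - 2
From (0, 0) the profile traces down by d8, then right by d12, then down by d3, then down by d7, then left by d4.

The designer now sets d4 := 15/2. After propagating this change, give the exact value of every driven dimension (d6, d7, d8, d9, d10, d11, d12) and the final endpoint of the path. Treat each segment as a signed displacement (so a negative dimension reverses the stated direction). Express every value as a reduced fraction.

Apply edit: d4 := 15/2
  d6 = d1 + d3 + d5/3 = 86/9
  d7 = d6 + 8 = 158/9
  d8 = d6/3 - d4 = -233/54
  d9 = d5 + d8/5 = 217/270
  d10 = d4 - d9/3 = 2929/405
  d11 = d7*3 = 158/3
  d12 = d5 - 2 = -1/3
Walk from origin (0, 0):
  seg 1: down by d8 = -233/54 → (0, 233/54)
  seg 2: right by d12 = -1/3 → (-1/3, 233/54)
  seg 3: down by d3 = 1 → (-1/3, 179/54)
  seg 4: down by d7 = 158/9 → (-1/3, -769/54)
  seg 5: left by d4 = 15/2 → (-47/6, -769/54)

d6 = 86/9
d7 = 158/9
d8 = -233/54
d9 = 217/270
d10 = 2929/405
d11 = 158/3
d12 = -1/3
endpoint = (-47/6, -769/54)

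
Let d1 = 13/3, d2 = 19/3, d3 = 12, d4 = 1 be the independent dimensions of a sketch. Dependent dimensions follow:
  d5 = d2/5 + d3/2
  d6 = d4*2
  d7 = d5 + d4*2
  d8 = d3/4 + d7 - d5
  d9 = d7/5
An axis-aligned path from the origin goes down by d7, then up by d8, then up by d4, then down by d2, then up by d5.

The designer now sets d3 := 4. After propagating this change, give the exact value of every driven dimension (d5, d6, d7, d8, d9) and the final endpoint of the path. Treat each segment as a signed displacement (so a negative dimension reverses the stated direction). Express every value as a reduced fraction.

d5 = 49/15
d6 = 2
d7 = 79/15
d8 = 3
d9 = 79/75
endpoint = (0, -13/3)

Apply edit: d3 := 4
  d5 = d2/5 + d3/2 = 49/15
  d6 = d4*2 = 2
  d7 = d5 + d4*2 = 79/15
  d8 = d3/4 + d7 - d5 = 3
  d9 = d7/5 = 79/75
Walk from origin (0, 0):
  seg 1: down by d7 = 79/15 → (0, -79/15)
  seg 2: up by d8 = 3 → (0, -34/15)
  seg 3: up by d4 = 1 → (0, -19/15)
  seg 4: down by d2 = 19/3 → (0, -38/5)
  seg 5: up by d5 = 49/15 → (0, -13/3)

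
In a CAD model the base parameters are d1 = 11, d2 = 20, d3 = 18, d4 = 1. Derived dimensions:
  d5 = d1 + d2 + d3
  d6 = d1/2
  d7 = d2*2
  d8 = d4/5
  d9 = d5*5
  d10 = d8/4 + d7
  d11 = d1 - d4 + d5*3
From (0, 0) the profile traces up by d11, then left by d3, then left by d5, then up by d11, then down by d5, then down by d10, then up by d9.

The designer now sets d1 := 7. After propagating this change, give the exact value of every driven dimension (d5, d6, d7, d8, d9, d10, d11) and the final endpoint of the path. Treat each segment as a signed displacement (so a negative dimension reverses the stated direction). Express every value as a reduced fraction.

Apply edit: d1 := 7
  d5 = d1 + d2 + d3 = 45
  d6 = d1/2 = 7/2
  d7 = d2*2 = 40
  d8 = d4/5 = 1/5
  d9 = d5*5 = 225
  d10 = d8/4 + d7 = 801/20
  d11 = d1 - d4 + d5*3 = 141
Walk from origin (0, 0):
  seg 1: up by d11 = 141 → (0, 141)
  seg 2: left by d3 = 18 → (-18, 141)
  seg 3: left by d5 = 45 → (-63, 141)
  seg 4: up by d11 = 141 → (-63, 282)
  seg 5: down by d5 = 45 → (-63, 237)
  seg 6: down by d10 = 801/20 → (-63, 3939/20)
  seg 7: up by d9 = 225 → (-63, 8439/20)

d5 = 45
d6 = 7/2
d7 = 40
d8 = 1/5
d9 = 225
d10 = 801/20
d11 = 141
endpoint = (-63, 8439/20)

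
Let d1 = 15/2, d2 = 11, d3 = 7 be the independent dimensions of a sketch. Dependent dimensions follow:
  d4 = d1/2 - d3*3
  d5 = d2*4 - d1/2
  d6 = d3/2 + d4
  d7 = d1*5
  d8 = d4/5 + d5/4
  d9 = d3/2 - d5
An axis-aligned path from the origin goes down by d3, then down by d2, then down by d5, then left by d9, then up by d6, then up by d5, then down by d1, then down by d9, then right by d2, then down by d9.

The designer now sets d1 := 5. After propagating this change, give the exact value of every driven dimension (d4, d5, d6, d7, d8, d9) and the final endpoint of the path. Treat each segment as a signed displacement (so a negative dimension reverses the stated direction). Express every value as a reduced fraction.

Apply edit: d1 := 5
  d4 = d1/2 - d3*3 = -37/2
  d5 = d2*4 - d1/2 = 83/2
  d6 = d3/2 + d4 = -15
  d7 = d1*5 = 25
  d8 = d4/5 + d5/4 = 267/40
  d9 = d3/2 - d5 = -38
Walk from origin (0, 0):
  seg 1: down by d3 = 7 → (0, -7)
  seg 2: down by d2 = 11 → (0, -18)
  seg 3: down by d5 = 83/2 → (0, -119/2)
  seg 4: left by d9 = -38 → (38, -119/2)
  seg 5: up by d6 = -15 → (38, -149/2)
  seg 6: up by d5 = 83/2 → (38, -33)
  seg 7: down by d1 = 5 → (38, -38)
  seg 8: down by d9 = -38 → (38, 0)
  seg 9: right by d2 = 11 → (49, 0)
  seg 10: down by d9 = -38 → (49, 38)

d4 = -37/2
d5 = 83/2
d6 = -15
d7 = 25
d8 = 267/40
d9 = -38
endpoint = (49, 38)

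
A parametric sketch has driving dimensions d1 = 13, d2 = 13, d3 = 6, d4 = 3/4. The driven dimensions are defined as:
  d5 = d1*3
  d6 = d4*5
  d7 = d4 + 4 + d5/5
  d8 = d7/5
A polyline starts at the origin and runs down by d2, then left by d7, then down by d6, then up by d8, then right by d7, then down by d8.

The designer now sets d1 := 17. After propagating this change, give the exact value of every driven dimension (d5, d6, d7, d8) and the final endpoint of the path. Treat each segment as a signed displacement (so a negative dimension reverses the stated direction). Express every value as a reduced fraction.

d5 = 51
d6 = 15/4
d7 = 299/20
d8 = 299/100
endpoint = (0, -67/4)

Apply edit: d1 := 17
  d5 = d1*3 = 51
  d6 = d4*5 = 15/4
  d7 = d4 + 4 + d5/5 = 299/20
  d8 = d7/5 = 299/100
Walk from origin (0, 0):
  seg 1: down by d2 = 13 → (0, -13)
  seg 2: left by d7 = 299/20 → (-299/20, -13)
  seg 3: down by d6 = 15/4 → (-299/20, -67/4)
  seg 4: up by d8 = 299/100 → (-299/20, -344/25)
  seg 5: right by d7 = 299/20 → (0, -344/25)
  seg 6: down by d8 = 299/100 → (0, -67/4)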